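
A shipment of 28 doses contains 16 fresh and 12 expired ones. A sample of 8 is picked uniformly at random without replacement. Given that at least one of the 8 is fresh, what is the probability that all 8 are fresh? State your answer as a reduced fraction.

Work in counts. Selections with at least one fresh: C(28,8) − C(12,8) = 3108105 − 495 = 3107610.
Of those, selections where all 8 are fresh: C(16,8) = 12870.
Conditional probability = 12870/3107610 = 13/3139.

13/3139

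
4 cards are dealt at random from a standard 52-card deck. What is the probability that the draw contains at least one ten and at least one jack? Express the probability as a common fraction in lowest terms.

1332/20825

There are C(52,4) = 270725 possible draws.
By inclusion-exclusion on the complements, draws missing all tens or all jacks: C(48,4) + C(48,4) − C(44,4) = 194580 + 194580 − 135751 = 253409.
So draws with at least one of each: 270725 − 253409 = 17316, probability 17316/270725 = 1332/20825.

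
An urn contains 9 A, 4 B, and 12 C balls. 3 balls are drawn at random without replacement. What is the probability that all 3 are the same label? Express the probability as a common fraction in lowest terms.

There are C(25,3) = 2300 ways to draw 3 balls.
All same label: C(9,3) + C(4,3) + C(12,3) = 84 + 4 + 220 = 308.
Probability = 308/2300 = 77/575.

77/575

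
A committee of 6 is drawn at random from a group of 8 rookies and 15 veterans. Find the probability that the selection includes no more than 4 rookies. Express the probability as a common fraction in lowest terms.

Total selections: C(23,6) = 100947.
Favorable selections (no more than 4 rookies): C(8,0)·C(15,6) + C(8,1)·C(15,5) + C(8,2)·C(15,4) + C(8,3)·C(15,3) + C(8,4)·C(15,2) = 5005 + 24024 + 38220 + 25480 + 7350 = 100079.
Probability = 100079/100947 = 14297/14421.

14297/14421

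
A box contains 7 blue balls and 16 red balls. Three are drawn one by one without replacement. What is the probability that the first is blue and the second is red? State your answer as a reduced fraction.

Multiply the conditional probabilities at each draw: 7/23 · 16/22 = 112/506 = 56/253.

56/253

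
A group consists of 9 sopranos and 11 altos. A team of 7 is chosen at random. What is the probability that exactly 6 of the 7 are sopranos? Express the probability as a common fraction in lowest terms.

77/6460

There are C(20,7) = 77520 ways to choose 7 from 20.
Selections with exactly 6 sopranos: choose 6 of the 9 sopranos and 1 of the 11 altos, C(9,6)·C(11,1) = 84·11 = 924.
Probability = 924/77520 = 77/6460.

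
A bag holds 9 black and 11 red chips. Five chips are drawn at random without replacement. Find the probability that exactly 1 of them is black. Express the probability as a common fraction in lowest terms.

495/2584

The sample space is all 5-subsets of the 20: C(20,5) = 15504.
Selections with exactly 1 black: choose 1 of the 9 black and 4 of the 11 red, C(9,1)·C(11,4) = 9·330 = 2970.
Probability = 2970/15504 = 495/2584.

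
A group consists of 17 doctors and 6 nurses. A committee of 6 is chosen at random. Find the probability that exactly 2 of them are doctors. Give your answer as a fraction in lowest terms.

680/33649

Total number of selections: C(23,6) = 100947.
Selections with exactly 2 doctors: choose 2 of the 17 doctors and 4 of the 6 nurses, C(17,2)·C(6,4) = 136·15 = 2040.
Probability = 2040/100947 = 680/33649.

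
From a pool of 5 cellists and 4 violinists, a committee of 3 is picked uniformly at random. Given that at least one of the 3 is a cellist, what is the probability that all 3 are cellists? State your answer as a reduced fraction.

1/8

Work in counts. Selections with at least one cellist: C(9,3) − C(4,3) = 84 − 4 = 80.
Of those, selections where all 3 are cellists: C(5,3) = 10.
Conditional probability = 10/80 = 1/8.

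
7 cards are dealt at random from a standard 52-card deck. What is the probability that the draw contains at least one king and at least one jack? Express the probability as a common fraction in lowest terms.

3105873/16723070

There are C(52,7) = 133784560 possible draws.
By inclusion-exclusion on the complements, draws missing all kings or all jacks: C(48,7) + C(48,7) − C(44,7) = 73629072 + 73629072 − 38320568 = 108937576.
So draws with at least one of each: 133784560 − 108937576 = 24846984, probability 24846984/133784560 = 3105873/16723070.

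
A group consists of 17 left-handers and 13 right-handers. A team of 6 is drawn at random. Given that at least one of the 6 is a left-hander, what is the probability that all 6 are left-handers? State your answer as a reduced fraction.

56/2679

Work in counts. Selections with at least one left-hander: C(30,6) − C(13,6) = 593775 − 1716 = 592059.
Of those, selections where all 6 are left-handers: C(17,6) = 12376.
Conditional probability = 12376/592059 = 56/2679.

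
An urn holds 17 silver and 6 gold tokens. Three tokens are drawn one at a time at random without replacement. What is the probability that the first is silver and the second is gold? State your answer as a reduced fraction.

51/253

Multiply the conditional probabilities at each draw: 17/23 · 6/22 = 102/506 = 51/253.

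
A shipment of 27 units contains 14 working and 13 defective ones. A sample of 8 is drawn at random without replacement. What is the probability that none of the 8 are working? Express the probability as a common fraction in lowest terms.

1/1725

There are C(27,8) = 2220075 possible selections.
Selections with no working (all defective): C(13,8) = 1287.
Probability = 1287/2220075 = 1/1725.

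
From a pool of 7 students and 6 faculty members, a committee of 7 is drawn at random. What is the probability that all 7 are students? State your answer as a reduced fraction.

There are C(13,7) = 1716 possible selections.
Selections with all students: C(7,7) = 1.
Probability = 1/1716.

1/1716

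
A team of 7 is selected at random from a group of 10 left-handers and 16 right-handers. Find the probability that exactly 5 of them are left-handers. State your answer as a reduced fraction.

756/16445

The sample space is all 7-subsets of the 26: C(26,7) = 657800.
Selections with exactly 5 left-handers: choose 5 of the 10 left-handers and 2 of the 16 right-handers, C(10,5)·C(16,2) = 252·120 = 30240.
Probability = 30240/657800 = 756/16445.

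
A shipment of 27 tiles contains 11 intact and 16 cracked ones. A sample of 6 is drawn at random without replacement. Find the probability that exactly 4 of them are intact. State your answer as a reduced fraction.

The sample space is all 6-subsets of the 27: C(27,6) = 296010.
Selections with exactly 4 intact: choose 4 of the 11 intact and 2 of the 16 cracked, C(11,4)·C(16,2) = 330·120 = 39600.
Probability = 39600/296010 = 40/299.

40/299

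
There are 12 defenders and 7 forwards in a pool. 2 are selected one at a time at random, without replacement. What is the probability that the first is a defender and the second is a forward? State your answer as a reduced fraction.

14/57

Multiply the conditional probabilities at each draw: 12/19 · 7/18 = 84/342 = 14/57.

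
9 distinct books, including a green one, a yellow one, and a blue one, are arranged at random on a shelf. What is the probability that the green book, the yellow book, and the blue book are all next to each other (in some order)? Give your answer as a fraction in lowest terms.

1/12

There are 9! = 362880 arrangements.
Treat the three as one block: 7! placements × 3! orders within the block = 5040·6 = 30240.
Probability = 30240/362880 = 1/12.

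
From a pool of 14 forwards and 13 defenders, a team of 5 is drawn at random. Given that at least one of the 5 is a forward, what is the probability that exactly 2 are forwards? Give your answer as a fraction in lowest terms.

286/873

Work in counts. Selections with at least one forward: C(27,5) − C(13,5) = 80730 − 1287 = 79443.
Of those, selections where exactly 2 are forwards: C(14,2)·C(13,3) = 91·286 = 26026.
Conditional probability = 26026/79443 = 286/873.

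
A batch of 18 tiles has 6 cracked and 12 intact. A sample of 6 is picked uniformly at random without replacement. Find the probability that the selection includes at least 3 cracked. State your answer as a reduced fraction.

1821/6188

Total selections: C(18,6) = 18564.
Count the complement (fewer than 3 cracked): C(6,0)·C(12,6) + C(6,1)·C(12,5) + C(6,2)·C(12,4) = 924 + 4752 + 7425 = 13101.
Probability = 1 − 13101/18564 = 5463/18564 = 1821/6188.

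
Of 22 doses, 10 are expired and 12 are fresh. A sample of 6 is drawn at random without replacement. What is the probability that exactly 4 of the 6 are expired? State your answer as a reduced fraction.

Total number of selections: C(22,6) = 74613.
Selections with exactly 4 expired: choose 4 of the 10 expired and 2 of the 12 fresh, C(10,4)·C(12,2) = 210·66 = 13860.
Probability = 13860/74613 = 60/323.

60/323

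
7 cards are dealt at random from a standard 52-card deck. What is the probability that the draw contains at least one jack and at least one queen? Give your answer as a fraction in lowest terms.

There are C(52,7) = 133784560 possible draws.
By inclusion-exclusion on the complements, draws missing all jacks or all queens: C(48,7) + C(48,7) − C(44,7) = 73629072 + 73629072 − 38320568 = 108937576.
So draws with at least one of each: 133784560 − 108937576 = 24846984, probability 24846984/133784560 = 3105873/16723070.

3105873/16723070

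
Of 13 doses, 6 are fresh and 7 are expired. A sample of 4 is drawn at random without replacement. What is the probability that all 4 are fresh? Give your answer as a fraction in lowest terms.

3/143

There are C(13,4) = 715 possible selections.
Selections with all fresh: C(6,4) = 15.
Probability = 15/715 = 3/143.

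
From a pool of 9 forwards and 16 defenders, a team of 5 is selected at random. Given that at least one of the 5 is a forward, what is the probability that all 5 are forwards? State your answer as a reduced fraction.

Work in counts. Selections with at least one forward: C(25,5) − C(16,5) = 53130 − 4368 = 48762.
Of those, selections where all 5 are forwards: C(9,5) = 126.
Conditional probability = 126/48762 = 1/387.

1/387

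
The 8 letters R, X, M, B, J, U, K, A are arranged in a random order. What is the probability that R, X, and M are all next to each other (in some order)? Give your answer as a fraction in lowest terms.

3/28

There are 8! = 40320 arrangements.
Treat the three as one block: 6! placements × 3! orders within the block = 720·6 = 4320.
Probability = 4320/40320 = 3/28.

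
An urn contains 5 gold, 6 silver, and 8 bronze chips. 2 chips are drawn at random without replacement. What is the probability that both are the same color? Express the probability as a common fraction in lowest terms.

53/171

There are C(19,2) = 171 ways to draw 2 chips.
All same color: C(5,2) + C(6,2) + C(8,2) = 10 + 15 + 28 = 53.
Probability = 53/171.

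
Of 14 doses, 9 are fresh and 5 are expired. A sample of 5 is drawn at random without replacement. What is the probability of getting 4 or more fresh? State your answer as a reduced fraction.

Total selections: C(14,5) = 2002.
Favorable selections (4 or more fresh): C(9,4)·C(5,1) + C(9,5)·C(5,0) = 630 + 126 = 756.
Probability = 756/2002 = 54/143.

54/143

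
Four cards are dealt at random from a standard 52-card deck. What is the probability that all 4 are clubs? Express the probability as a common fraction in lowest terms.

There are C(52,4) = 270725 possible 4-card hands.
Hands that are all clubs: C(13,4) = 715.
Probability = 715/270725 = 11/4165.

11/4165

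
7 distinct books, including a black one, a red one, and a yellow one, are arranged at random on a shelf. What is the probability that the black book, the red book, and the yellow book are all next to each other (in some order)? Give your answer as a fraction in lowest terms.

1/7

There are 7! = 5040 arrangements.
Treat the three as one block: 5! placements × 3! orders within the block = 120·6 = 720.
Probability = 720/5040 = 1/7.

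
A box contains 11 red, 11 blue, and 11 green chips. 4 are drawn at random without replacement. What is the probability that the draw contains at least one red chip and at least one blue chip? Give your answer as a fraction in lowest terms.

There are C(33,4) = 40920 possible draws.
By inclusion-exclusion on the complements, draws missing all red or all blue: C(22,4) + C(22,4) − C(11,4) = 7315 + 7315 − 330 = 14300.
So draws with at least one of each: 40920 − 14300 = 26620, probability 26620/40920 = 121/186.

121/186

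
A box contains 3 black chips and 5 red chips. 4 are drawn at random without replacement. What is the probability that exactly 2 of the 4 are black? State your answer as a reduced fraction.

3/7

The sample space is all 4-subsets of the 8: C(8,4) = 70.
Selections with exactly 2 black: choose 2 of the 3 black and 2 of the 5 red, C(3,2)·C(5,2) = 3·10 = 30.
Probability = 30/70 = 3/7.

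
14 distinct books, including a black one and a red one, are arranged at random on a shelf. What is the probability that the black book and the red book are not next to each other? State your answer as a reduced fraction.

6/7

There are 14! = 87178291200 arrangements.
Arrangements with the black book and the red book adjacent: 2·13! = 12454041600.
So not adjacent: 87178291200 − 12454041600 = 74724249600, probability 74724249600/87178291200 = 6/7.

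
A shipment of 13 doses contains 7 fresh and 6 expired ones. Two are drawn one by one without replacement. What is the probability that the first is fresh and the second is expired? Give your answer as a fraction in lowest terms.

Multiply the conditional probabilities at each draw: 7/13 · 6/12 = 42/156 = 7/26.

7/26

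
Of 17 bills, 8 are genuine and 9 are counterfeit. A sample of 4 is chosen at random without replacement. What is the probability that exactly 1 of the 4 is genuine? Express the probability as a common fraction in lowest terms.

24/85

Total number of selections: C(17,4) = 2380.
Selections with exactly 1 genuine: choose 1 of the 8 genuine and 3 of the 9 counterfeit, C(8,1)·C(9,3) = 8·84 = 672.
Probability = 672/2380 = 24/85.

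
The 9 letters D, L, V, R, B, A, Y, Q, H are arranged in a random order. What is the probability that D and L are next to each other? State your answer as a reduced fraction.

2/9

There are 9! = 362880 arrangements.
Treat D and L as a block: 8! arrangements of the blocks × 2 orders within the block = 2·40320 = 80640.
Probability = 80640/362880 = 2/9.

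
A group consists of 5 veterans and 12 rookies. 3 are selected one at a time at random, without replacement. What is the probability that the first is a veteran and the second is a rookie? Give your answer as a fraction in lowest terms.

15/68

Multiply the conditional probabilities at each draw: 5/17 · 12/16 = 60/272 = 15/68.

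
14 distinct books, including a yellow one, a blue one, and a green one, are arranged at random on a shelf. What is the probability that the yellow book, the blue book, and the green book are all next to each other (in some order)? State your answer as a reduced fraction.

There are 14! = 87178291200 arrangements.
Treat the three as one block: 12! placements × 3! orders within the block = 479001600·6 = 2874009600.
Probability = 2874009600/87178291200 = 3/91.

3/91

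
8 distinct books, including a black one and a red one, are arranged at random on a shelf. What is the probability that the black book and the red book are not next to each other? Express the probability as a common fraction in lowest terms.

3/4

There are 8! = 40320 arrangements.
Arrangements with the black book and the red book adjacent: 2·7! = 10080.
So not adjacent: 40320 − 10080 = 30240, probability 30240/40320 = 3/4.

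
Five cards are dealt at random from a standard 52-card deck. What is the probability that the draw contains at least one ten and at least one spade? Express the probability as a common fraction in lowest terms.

229297/866320

There are C(52,5) = 2598960 possible draws.
By inclusion-exclusion on the complements, draws missing all tens or all spades: C(48,5) + C(39,5) − C(36,5) = 1712304 + 575757 − 376992 = 1911069.
So draws with at least one of each: 2598960 − 1911069 = 687891, probability 687891/2598960 = 229297/866320.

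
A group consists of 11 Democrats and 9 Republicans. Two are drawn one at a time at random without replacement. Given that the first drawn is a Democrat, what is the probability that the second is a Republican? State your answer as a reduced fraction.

After removing one Democrat, 19 remain: 10 Democrats and 9 Republicans.
So the probability the next is a Republican is 9/19.

9/19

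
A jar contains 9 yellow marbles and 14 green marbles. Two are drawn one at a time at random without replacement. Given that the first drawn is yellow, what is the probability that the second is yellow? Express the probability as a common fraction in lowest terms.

After removing one yellow, 22 remain: 8 yellow and 14 green.
So the probability the next is yellow is 8/22 = 4/11.

4/11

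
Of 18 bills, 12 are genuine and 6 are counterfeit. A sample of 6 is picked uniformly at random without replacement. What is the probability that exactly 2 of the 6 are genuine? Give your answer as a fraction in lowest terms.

165/3094

Total number of selections: C(18,6) = 18564.
Selections with exactly 2 genuine: choose 2 of the 12 genuine and 4 of the 6 counterfeit, C(12,2)·C(6,4) = 66·15 = 990.
Probability = 990/18564 = 165/3094.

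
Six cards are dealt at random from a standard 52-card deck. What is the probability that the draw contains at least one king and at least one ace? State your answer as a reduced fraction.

718637/5089630

There are C(52,6) = 20358520 possible draws.
By inclusion-exclusion on the complements, draws missing all kings or all aces: C(48,6) + C(48,6) − C(44,6) = 12271512 + 12271512 − 7059052 = 17483972.
So draws with at least one of each: 20358520 − 17483972 = 2874548, probability 2874548/20358520 = 718637/5089630.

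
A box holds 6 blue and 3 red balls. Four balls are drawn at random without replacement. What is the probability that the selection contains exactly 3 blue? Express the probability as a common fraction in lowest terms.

Total number of selections: C(9,4) = 126.
Selections with exactly 3 blue: choose 3 of the 6 blue and 1 of the 3 red, C(6,3)·C(3,1) = 20·3 = 60.
Probability = 60/126 = 10/21.

10/21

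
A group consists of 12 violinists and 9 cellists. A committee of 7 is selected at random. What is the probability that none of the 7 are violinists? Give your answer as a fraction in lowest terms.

1/3230

There are C(21,7) = 116280 possible selections.
Selections with no violinists (all cellists): C(9,7) = 36.
Probability = 36/116280 = 1/3230.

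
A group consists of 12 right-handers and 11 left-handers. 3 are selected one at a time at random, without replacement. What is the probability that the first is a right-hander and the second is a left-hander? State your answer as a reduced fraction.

6/23

Multiply the conditional probabilities at each draw: 12/23 · 11/22 = 132/506 = 6/23.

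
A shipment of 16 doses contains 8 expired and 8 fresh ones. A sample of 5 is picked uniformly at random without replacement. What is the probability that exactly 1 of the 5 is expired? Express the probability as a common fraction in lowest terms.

Total number of selections: C(16,5) = 4368.
Selections with exactly 1 expired: choose 1 of the 8 expired and 4 of the 8 fresh, C(8,1)·C(8,4) = 8·70 = 560.
Probability = 560/4368 = 5/39.

5/39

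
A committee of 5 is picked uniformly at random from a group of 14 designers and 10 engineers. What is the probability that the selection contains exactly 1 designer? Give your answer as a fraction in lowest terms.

35/506

The sample space is all 5-subsets of the 24: C(24,5) = 42504.
Selections with exactly 1 designer: choose 1 of the 14 designers and 4 of the 10 engineers, C(14,1)·C(10,4) = 14·210 = 2940.
Probability = 2940/42504 = 35/506.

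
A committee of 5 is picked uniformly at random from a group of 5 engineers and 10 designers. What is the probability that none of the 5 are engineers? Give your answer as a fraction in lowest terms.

12/143

There are C(15,5) = 3003 possible selections.
Selections with no engineers (all designers): C(10,5) = 252.
Probability = 252/3003 = 12/143.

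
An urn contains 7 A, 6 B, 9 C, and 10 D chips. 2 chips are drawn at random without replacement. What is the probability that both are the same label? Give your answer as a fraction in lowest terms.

There are C(32,2) = 496 ways to draw 2 chips.
All same label: C(7,2) + C(6,2) + C(9,2) + C(10,2) = 21 + 15 + 36 + 45 = 117.
Probability = 117/496.

117/496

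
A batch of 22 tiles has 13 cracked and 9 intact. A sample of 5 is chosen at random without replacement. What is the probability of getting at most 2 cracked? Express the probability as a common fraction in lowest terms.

6/19

Total selections: C(22,5) = 26334.
Favorable selections (at most 2 cracked): C(13,0)·C(9,5) + C(13,1)·C(9,4) + C(13,2)·C(9,3) = 126 + 1638 + 6552 = 8316.
Probability = 8316/26334 = 6/19.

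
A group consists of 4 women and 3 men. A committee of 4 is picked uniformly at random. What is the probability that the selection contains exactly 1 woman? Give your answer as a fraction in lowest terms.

There are C(7,4) = 35 ways to choose 4 from 7.
Selections with exactly 1 woman: choose 1 of the 4 women and 3 of the 3 men, C(4,1)·C(3,3) = 4·1 = 4.
Probability = 4/35.

4/35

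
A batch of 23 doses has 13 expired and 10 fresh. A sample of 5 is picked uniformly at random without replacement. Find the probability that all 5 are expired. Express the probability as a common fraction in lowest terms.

117/3059

There are C(23,5) = 33649 possible selections.
Selections with all expired: C(13,5) = 1287.
Probability = 1287/33649 = 117/3059.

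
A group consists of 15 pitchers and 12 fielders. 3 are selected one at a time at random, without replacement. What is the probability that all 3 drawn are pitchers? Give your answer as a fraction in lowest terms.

Multiply the conditional probabilities at each draw: 15/27 · 14/26 · 13/25 = 2730/17550 = 7/45.

7/45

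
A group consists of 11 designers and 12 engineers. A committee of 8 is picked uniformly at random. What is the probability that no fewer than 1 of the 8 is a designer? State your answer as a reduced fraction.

14843/14858

Total selections: C(23,8) = 490314.
The complement is all 8 are engineers: C(12,8) = 495.
Probability = 1 − 495/490314 = 489819/490314 = 14843/14858.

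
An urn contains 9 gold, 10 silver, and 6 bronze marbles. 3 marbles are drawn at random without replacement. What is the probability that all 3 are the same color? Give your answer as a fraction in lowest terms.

There are C(25,3) = 2300 ways to draw 3 marbles.
All same color: C(9,3) + C(10,3) + C(6,3) = 84 + 120 + 20 = 224.
Probability = 224/2300 = 56/575.

56/575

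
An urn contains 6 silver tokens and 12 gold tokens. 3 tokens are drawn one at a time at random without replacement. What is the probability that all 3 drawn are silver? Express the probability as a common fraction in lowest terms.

5/204

Multiply the conditional probabilities at each draw: 6/18 · 5/17 · 4/16 = 120/4896 = 5/204.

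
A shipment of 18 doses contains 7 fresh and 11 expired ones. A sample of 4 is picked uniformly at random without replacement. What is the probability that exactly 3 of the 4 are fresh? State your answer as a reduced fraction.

77/612

There are C(18,4) = 3060 ways to choose 4 from 18.
Selections with exactly 3 fresh: choose 3 of the 7 fresh and 1 of the 11 expired, C(7,3)·C(11,1) = 35·11 = 385.
Probability = 385/3060 = 77/612.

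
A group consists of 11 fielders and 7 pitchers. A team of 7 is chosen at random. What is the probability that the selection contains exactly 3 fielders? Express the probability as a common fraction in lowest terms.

There are C(18,7) = 31824 ways to choose 7 from 18.
Selections with exactly 3 fielders: choose 3 of the 11 fielders and 4 of the 7 pitchers, C(11,3)·C(7,4) = 165·35 = 5775.
Probability = 5775/31824 = 1925/10608.

1925/10608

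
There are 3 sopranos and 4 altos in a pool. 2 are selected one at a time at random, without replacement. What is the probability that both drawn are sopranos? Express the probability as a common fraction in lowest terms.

Multiply the conditional probabilities at each draw: 3/7 · 2/6 = 6/42 = 1/7.

1/7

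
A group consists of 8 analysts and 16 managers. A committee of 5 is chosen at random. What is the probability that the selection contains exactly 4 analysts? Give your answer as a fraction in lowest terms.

20/759

Total number of selections: C(24,5) = 42504.
Selections with exactly 4 analysts: choose 4 of the 8 analysts and 1 of the 16 managers, C(8,4)·C(16,1) = 70·16 = 1120.
Probability = 1120/42504 = 20/759.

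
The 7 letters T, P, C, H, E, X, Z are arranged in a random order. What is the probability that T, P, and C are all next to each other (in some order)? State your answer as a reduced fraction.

1/7

There are 7! = 5040 arrangements.
Treat the three as one block: 5! placements × 3! orders within the block = 120·6 = 720.
Probability = 720/5040 = 1/7.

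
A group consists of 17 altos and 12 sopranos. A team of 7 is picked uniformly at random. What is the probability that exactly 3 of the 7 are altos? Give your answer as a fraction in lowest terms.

1870/8671

The sample space is all 7-subsets of the 29: C(29,7) = 1560780.
Selections with exactly 3 altos: choose 3 of the 17 altos and 4 of the 12 sopranos, C(17,3)·C(12,4) = 680·495 = 336600.
Probability = 336600/1560780 = 1870/8671.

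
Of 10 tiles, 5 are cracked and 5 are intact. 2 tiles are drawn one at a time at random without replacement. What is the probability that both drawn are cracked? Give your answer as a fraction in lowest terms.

2/9

Multiply the conditional probabilities at each draw: 5/10 · 4/9 = 20/90 = 2/9.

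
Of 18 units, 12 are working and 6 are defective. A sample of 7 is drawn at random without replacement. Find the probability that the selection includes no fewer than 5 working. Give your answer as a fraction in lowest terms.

253/442

Total selections: C(18,7) = 31824.
Favorable selections (no fewer than 5 working): C(12,5)·C(6,2) + C(12,6)·C(6,1) + C(12,7)·C(6,0) = 11880 + 5544 + 792 = 18216.
Probability = 18216/31824 = 253/442.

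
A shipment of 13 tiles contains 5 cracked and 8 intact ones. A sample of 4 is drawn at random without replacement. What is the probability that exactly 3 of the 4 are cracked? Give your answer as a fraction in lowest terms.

16/143

The sample space is all 4-subsets of the 13: C(13,4) = 715.
Selections with exactly 3 cracked: choose 3 of the 5 cracked and 1 of the 8 intact, C(5,3)·C(8,1) = 10·8 = 80.
Probability = 80/715 = 16/143.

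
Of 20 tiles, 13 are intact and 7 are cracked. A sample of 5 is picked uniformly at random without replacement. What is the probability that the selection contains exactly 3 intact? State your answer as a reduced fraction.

1001/2584

There are C(20,5) = 15504 ways to choose 5 from 20.
Selections with exactly 3 intact: choose 3 of the 13 intact and 2 of the 7 cracked, C(13,3)·C(7,2) = 286·21 = 6006.
Probability = 6006/15504 = 1001/2584.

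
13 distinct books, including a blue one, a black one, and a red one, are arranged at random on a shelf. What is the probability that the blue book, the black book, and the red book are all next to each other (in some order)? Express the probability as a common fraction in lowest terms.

There are 13! = 6227020800 arrangements.
Treat the three as one block: 11! placements × 3! orders within the block = 39916800·6 = 239500800.
Probability = 239500800/6227020800 = 1/26.

1/26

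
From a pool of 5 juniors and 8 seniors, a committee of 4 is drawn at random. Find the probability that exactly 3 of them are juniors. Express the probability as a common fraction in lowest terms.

There are C(13,4) = 715 ways to choose 4 from 13.
Selections with exactly 3 juniors: choose 3 of the 5 juniors and 1 of the 8 seniors, C(5,3)·C(8,1) = 10·8 = 80.
Probability = 80/715 = 16/143.

16/143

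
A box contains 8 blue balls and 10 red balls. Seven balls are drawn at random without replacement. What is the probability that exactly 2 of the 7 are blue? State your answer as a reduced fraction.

Total number of selections: C(18,7) = 31824.
Selections with exactly 2 blue: choose 2 of the 8 blue and 5 of the 10 red, C(8,2)·C(10,5) = 28·252 = 7056.
Probability = 7056/31824 = 49/221.

49/221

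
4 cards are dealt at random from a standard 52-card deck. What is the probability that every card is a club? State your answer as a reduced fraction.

11/4165

There are C(52,4) = 270725 possible 4-card hands.
Hands that are all clubs: C(13,4) = 715.
Probability = 715/270725 = 11/4165.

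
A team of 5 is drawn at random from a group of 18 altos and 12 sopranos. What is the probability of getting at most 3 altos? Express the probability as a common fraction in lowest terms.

5401/7917

Total selections: C(30,5) = 142506.
Count the complement (more than 3 altos): C(18,4)·C(12,1) + C(18,5)·C(12,0) = 36720 + 8568 = 45288.
Probability = 1 − 45288/142506 = 97218/142506 = 5401/7917.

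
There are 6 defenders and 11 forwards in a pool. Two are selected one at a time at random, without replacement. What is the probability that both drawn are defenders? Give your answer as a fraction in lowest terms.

Multiply the conditional probabilities at each draw: 6/17 · 5/16 = 30/272 = 15/136.

15/136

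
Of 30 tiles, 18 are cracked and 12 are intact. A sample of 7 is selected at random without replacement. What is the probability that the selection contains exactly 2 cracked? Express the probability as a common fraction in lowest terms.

561/9425

Total number of selections: C(30,7) = 2035800.
Selections with exactly 2 cracked: choose 2 of the 18 cracked and 5 of the 12 intact, C(18,2)·C(12,5) = 153·792 = 121176.
Probability = 121176/2035800 = 561/9425.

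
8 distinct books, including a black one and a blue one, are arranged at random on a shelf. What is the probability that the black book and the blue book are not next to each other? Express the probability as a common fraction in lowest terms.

3/4

There are 8! = 40320 arrangements.
Arrangements with the black book and the blue book adjacent: 2·7! = 10080.
So not adjacent: 40320 − 10080 = 30240, probability 30240/40320 = 3/4.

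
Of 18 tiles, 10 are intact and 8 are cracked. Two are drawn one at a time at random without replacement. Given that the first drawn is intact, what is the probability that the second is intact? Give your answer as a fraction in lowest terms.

After removing one intact, 17 remain: 9 intact and 8 cracked.
So the probability the next is intact is 9/17.

9/17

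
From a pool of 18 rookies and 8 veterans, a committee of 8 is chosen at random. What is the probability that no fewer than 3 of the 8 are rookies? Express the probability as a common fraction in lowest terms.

Total selections: C(26,8) = 1562275.
Count the complement (fewer than 3 rookies): C(18,0)·C(8,8) + C(18,1)·C(8,7) + C(18,2)·C(8,6) = 1 + 144 + 4284 = 4429.
Probability = 1 − 4429/1562275 = 1557846/1562275.

1557846/1562275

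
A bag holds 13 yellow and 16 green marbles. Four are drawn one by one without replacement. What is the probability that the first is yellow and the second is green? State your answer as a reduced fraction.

52/203

Multiply the conditional probabilities at each draw: 13/29 · 16/28 = 208/812 = 52/203.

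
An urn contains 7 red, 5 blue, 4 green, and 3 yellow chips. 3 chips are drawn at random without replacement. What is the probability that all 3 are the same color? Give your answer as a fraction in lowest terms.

There are C(19,3) = 969 ways to draw 3 chips.
All same color: C(7,3) + C(5,3) + C(4,3) + C(3,3) = 35 + 10 + 4 + 1 = 50.
Probability = 50/969.

50/969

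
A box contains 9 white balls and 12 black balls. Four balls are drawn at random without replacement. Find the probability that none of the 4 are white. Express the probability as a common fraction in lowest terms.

11/133

There are C(21,4) = 5985 possible selections.
Selections with no white (all black): C(12,4) = 495.
Probability = 495/5985 = 11/133.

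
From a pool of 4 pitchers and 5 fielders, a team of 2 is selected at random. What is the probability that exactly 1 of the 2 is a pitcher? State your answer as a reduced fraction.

There are C(9,2) = 36 ways to choose 2 from 9.
Selections with exactly 1 pitcher: choose 1 of the 4 pitchers and 1 of the 5 fielders, C(4,1)·C(5,1) = 4·5 = 20.
Probability = 20/36 = 5/9.

5/9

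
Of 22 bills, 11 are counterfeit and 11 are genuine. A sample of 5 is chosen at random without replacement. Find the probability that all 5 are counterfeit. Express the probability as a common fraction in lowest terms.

There are C(22,5) = 26334 possible selections.
Selections with all counterfeit: C(11,5) = 462.
Probability = 462/26334 = 1/57.

1/57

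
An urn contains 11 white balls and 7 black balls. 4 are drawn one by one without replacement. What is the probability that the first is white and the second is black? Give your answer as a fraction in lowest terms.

Multiply the conditional probabilities at each draw: 11/18 · 7/17 = 77/306.

77/306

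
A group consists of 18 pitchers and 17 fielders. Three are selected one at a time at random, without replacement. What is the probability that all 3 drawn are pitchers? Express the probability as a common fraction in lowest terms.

48/385

Multiply the conditional probabilities at each draw: 18/35 · 17/34 · 16/33 = 4896/39270 = 48/385.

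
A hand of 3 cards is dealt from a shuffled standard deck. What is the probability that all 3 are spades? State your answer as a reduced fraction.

There are C(52,3) = 22100 possible 3-card hands.
Hands that are all spades: C(13,3) = 286.
Probability = 286/22100 = 11/850.

11/850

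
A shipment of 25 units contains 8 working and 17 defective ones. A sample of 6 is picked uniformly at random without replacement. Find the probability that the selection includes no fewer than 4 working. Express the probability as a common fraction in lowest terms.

There are C(25,6) = 177100 ways to choose the 6.
Favorable selections (no fewer than 4 working): C(8,4)·C(17,2) + C(8,5)·C(17,1) + C(8,6)·C(17,0) = 9520 + 952 + 28 = 10500.
Probability = 10500/177100 = 15/253.

15/253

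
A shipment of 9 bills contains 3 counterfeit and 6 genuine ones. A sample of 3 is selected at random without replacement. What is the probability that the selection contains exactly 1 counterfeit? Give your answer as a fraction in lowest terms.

15/28

The sample space is all 3-subsets of the 9: C(9,3) = 84.
Selections with exactly 1 counterfeit: choose 1 of the 3 counterfeit and 2 of the 6 genuine, C(3,1)·C(6,2) = 3·15 = 45.
Probability = 45/84 = 15/28.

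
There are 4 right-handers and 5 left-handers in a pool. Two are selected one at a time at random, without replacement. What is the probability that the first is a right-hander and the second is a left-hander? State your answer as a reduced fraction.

5/18

Multiply the conditional probabilities at each draw: 4/9 · 5/8 = 20/72 = 5/18.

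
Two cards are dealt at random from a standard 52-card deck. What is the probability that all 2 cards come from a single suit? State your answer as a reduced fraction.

4/17

There are C(52,2) = 1326 possible 2-card hands.
Hands of one suit: 4 suits × C(13,2) = 4·78 = 312.
Probability = 312/1326 = 4/17.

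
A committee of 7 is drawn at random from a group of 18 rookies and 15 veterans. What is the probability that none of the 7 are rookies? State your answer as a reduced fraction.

There are C(33,7) = 4272048 possible selections.
Selections with no rookies (all veterans): C(15,7) = 6435.
Probability = 6435/4272048 = 65/43152.

65/43152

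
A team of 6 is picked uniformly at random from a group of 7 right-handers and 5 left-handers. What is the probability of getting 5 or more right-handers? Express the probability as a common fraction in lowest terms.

Total selections: C(12,6) = 924.
Favorable selections (5 or more right-handers): C(7,5)·C(5,1) + C(7,6)·C(5,0) = 105 + 7 = 112.
Probability = 112/924 = 4/33.

4/33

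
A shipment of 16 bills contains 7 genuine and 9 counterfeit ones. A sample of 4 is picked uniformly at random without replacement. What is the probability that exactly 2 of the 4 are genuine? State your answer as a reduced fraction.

27/65

The sample space is all 4-subsets of the 16: C(16,4) = 1820.
Selections with exactly 2 genuine: choose 2 of the 7 genuine and 2 of the 9 counterfeit, C(7,2)·C(9,2) = 21·36 = 756.
Probability = 756/1820 = 27/65.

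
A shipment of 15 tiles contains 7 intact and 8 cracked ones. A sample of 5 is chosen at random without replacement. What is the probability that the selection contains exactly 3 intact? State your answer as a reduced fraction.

140/429

Total number of selections: C(15,5) = 3003.
Selections with exactly 3 intact: choose 3 of the 7 intact and 2 of the 8 cracked, C(7,3)·C(8,2) = 35·28 = 980.
Probability = 980/3003 = 140/429.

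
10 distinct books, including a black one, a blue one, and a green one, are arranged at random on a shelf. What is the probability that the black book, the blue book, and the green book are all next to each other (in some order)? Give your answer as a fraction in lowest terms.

There are 10! = 3628800 arrangements.
Treat the three as one block: 8! placements × 3! orders within the block = 40320·6 = 241920.
Probability = 241920/3628800 = 1/15.

1/15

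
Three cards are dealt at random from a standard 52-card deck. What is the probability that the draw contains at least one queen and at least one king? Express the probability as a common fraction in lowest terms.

188/5525

There are C(52,3) = 22100 possible draws.
By inclusion-exclusion on the complements, draws missing all queens or all kings: C(48,3) + C(48,3) − C(44,3) = 17296 + 17296 − 13244 = 21348.
So draws with at least one of each: 22100 − 21348 = 752, probability 752/22100 = 188/5525.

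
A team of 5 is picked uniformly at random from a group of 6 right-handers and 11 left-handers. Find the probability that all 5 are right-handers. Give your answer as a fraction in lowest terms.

There are C(17,5) = 6188 possible selections.
Selections with all right-handers: C(6,5) = 6.
Probability = 6/6188 = 3/3094.

3/3094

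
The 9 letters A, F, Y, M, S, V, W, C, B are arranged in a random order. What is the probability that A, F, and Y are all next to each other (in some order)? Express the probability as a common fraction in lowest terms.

There are 9! = 362880 arrangements.
Treat the three as one block: 7! placements × 3! orders within the block = 5040·6 = 30240.
Probability = 30240/362880 = 1/12.

1/12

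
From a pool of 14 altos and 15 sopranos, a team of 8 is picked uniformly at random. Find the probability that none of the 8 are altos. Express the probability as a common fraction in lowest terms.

1/667

There are C(29,8) = 4292145 possible selections.
Selections with no altos (all sopranos): C(15,8) = 6435.
Probability = 6435/4292145 = 1/667.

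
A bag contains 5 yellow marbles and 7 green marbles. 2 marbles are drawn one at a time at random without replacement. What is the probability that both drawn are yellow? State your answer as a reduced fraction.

5/33

Multiply the conditional probabilities at each draw: 5/12 · 4/11 = 20/132 = 5/33.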